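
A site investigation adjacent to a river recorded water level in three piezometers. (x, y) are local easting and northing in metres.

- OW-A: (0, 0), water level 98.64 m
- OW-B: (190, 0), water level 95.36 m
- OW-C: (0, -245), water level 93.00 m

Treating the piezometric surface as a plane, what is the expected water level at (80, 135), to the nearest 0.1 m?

∂h/∂x = (95.36 − 98.64) / (190 − 0) = -0.01726
∂h/∂y = (93.00 − 98.64) / (-245 − 0) = +0.02302
h(80, 135) = 98.64 + (-0.01726)·(80) + (+0.02302)·(135) = 98.64 -1.381 +3.108 = 100.367 m.

100.4 m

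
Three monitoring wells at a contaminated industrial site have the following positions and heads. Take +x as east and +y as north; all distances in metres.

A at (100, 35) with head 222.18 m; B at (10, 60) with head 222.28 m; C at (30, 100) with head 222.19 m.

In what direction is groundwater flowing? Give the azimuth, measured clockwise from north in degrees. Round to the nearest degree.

046°

With h = a·x + b·y + c and A as origin, the differences give:
  (-90)·a + 25·b = +0.10
  (-70)·a + 65·b = +0.01
Eliminate b (×65 and ×25, subtract): -4100·a = 6.250 → a = ∂h/∂x = -0.001524
Back-substitute: b = ∂h/∂y = -0.001488.
Flow direction (−∇h) has components (+0.001524 E, +0.001488 N).
Azimuth = atan2(E, N) = atan2(+0.001524, +0.001488) = 45.7° ≈ 046°.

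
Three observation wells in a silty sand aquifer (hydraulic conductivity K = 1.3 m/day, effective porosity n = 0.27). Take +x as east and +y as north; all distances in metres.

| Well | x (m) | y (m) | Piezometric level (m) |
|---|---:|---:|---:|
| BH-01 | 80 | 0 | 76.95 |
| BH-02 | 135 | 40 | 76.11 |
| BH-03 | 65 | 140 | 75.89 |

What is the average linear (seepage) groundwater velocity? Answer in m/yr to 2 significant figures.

Differences from BH-01: to BH-02 (Δx, Δy, Δh) = (55, 40, -0.84); to BH-03 = (-15, 140, -1.06).
Solve a·Δx + b·Δy = Δh: det = 55·140 − (-15)·40 = 8300.
∂h/∂x = [(-0.84)·140 − (-1.06)·40] / 8300 = -0.009060
∂h/∂y = [55·(-1.06) − (-15)·(-0.84)] / 8300 = -0.008542
|∇h| = √(-0.009060² + -0.008542²) = 0.01245
Seepage velocity v = K·i/n = 1.3 × 0.01245 / 0.27 = 0.05994 m/day = 21.89 m/yr.

22 m/yr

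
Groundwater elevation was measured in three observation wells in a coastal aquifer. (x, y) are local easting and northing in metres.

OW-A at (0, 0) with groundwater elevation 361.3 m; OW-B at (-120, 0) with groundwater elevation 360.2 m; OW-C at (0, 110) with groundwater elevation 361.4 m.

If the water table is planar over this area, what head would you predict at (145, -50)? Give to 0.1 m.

362.6 m

∂h/∂x = (360.2 − 361.3) / (-120 − 0) = +0.009167
∂h/∂y = (361.4 − 361.3) / (110 − 0) = +0.0009091
h(145, -50) = 361.3 + (+0.009167)·(145) + (+0.0009091)·(-50) = 361.3 +1.329 -0.045 = 362.584 m.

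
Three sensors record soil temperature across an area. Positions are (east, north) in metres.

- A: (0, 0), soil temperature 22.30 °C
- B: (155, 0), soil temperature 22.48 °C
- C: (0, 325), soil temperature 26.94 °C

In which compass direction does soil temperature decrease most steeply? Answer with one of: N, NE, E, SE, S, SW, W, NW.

S

∂T/∂x = (22.48 − 22.30) / (155 − 0) = +0.001161
∂T/∂y = (26.94 − 22.30) / (325 − 0) = +0.01428
Steepest decrease is along −∇f = (-0.001161 E, -0.01428 N) → south.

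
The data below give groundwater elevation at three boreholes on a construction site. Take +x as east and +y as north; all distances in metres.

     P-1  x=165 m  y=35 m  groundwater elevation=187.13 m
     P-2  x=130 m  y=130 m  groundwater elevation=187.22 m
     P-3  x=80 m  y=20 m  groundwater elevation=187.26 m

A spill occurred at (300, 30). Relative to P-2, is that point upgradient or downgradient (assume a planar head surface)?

downgradient

With h = a·x + b·y + c and P-1 as origin, the differences give:
  (-35)·a + 95·b = +0.09
  (-85)·a + (-15)·b = +0.13
Eliminate b (×(-15) and ×95, subtract): 8600·a = -13.700 → a = ∂h/∂x = -0.001593
Back-substitute: b = ∂h/∂y = +0.0003605.
Head at (300, 30) = 187.13 + (-0.001593)·(135) + (+0.0003605)·(-5) = 186.91 m.
That is lower than the 187.22 m at P-2, so the point is downgradient.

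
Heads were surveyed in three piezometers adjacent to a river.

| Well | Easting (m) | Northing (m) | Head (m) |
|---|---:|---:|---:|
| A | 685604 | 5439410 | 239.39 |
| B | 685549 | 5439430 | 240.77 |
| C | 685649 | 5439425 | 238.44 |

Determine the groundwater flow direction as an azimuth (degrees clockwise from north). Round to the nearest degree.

With h = a·x + b·y + c and A as origin, the differences give:
  (-55)·a + 20·b = +1.38
  45·a + 15·b = -0.95
Eliminate b (×15 and ×20, subtract): -1725·a = 39.700 → a = ∂h/∂x = -0.02301
Back-substitute: b = ∂h/∂y = +0.005710.
Flow direction (−∇h) has components (+0.02301 E, -0.005710 N).
Azimuth = atan2(E, N) = atan2(+0.02301, -0.005710) = 103.9° ≈ 104°.

104°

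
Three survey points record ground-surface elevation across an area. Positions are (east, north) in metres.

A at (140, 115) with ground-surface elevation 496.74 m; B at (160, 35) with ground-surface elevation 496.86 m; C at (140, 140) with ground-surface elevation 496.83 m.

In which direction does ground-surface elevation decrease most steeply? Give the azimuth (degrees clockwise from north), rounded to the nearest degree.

With z = a·x + b·y + c and A as origin, the differences give:
  20·a + (-80)·b = +0.12
  0·a + 25·b = +0.09
Eliminate b (×25 and ×(-80), subtract): 500·a = 10.200 → a = ∂z/∂x = +0.02040
Back-substitute: b = ∂z/∂y = +0.003600.
Steepest decrease is along −∇f: components (-0.02040 E, -0.003600 N).
Azimuth = atan2(-0.02040, -0.003600) = 260.0° ≈ 260°.

260°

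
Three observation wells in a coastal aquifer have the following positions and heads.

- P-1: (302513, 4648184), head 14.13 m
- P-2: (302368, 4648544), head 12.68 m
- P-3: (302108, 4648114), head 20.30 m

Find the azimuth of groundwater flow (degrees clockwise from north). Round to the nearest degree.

055°

Taking P-1 as reference: P-2−P-1 = (-145, 360, -1.45); P-3−P-1 = (-405, -70, +6.17).
Determinant of the coordinate differences = (-145)·(-70) − (-405)·360 = 155950.
∂h/∂x = [(-1.45)·(-70) − (+6.17)·360] / 155950 = -0.01359
∂h/∂y = [(-145)·(+6.17) − (-405)·(-1.45)] / 155950 = -0.009502
Flow direction (−∇h) has components (+0.01359 E, +0.009502 N).
Azimuth = atan2(E, N) = atan2(+0.01359, +0.009502) = 55.0° ≈ 055°.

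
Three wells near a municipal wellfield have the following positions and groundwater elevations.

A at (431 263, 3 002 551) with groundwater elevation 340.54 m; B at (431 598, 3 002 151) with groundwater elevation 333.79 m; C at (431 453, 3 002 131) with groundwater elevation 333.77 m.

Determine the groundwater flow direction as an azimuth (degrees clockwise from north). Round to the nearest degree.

Differences from A: to B (Δx, Δy, Δh) = (335, -400, -6.75); to C = (190, -420, -6.77).
Determinant of the coordinate differences = 335·(-420) − 190·(-400) = -64700.
∂h/∂x = [(-6.75)·(-420) − (-6.77)·(-400)] / -64700 = -0.001963
∂h/∂y = [335·(-6.77) − 190·(-6.75)] / -64700 = +0.01523
Flow direction (−∇h) has components (+0.001963 E, -0.01523 N).
Azimuth = atan2(E, N) = atan2(+0.001963, -0.01523) = 172.7° ≈ 173°.

173°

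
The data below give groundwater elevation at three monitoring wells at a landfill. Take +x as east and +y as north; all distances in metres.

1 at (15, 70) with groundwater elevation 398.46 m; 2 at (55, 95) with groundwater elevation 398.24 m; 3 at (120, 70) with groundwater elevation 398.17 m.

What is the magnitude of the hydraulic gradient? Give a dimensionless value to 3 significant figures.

0.00518

With h = a·x + b·y + c and 1 as origin, the differences give:
  40·a + 25·b = -0.22
  105·a + 0·b = -0.29
Eliminate b (×0 and ×25, subtract): -2625·a = 7.250 → a = ∂h/∂x = -0.002762
Back-substitute: b = ∂h/∂y = -0.004381.
|∇h| = √(-0.002762² + -0.004381²) = 0.005179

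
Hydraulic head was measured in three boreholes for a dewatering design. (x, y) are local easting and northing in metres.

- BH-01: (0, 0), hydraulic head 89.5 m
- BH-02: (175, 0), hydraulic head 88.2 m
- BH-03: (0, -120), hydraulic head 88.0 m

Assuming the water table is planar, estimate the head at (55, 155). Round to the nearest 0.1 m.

91.0 m

∂h/∂x = (88.2 − 89.5) / (175 − 0) = -0.007429
∂h/∂y = (88.0 − 89.5) / (-120 − 0) = +0.01250
h(55, 155) = 89.5 + (-0.007429)·(55) + (+0.01250)·(155) = 89.5 -0.409 +1.938 = 91.029 m.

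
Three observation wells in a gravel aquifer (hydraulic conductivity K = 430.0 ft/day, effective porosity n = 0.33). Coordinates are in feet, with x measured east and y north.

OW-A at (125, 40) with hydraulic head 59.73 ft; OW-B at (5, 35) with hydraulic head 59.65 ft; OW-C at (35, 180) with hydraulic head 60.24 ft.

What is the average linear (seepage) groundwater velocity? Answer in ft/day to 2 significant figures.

5.2 ft/day

With h = a·x + b·y + c and OW-A as origin, the differences give:
  (-120)·a + (-5)·b = -0.08
  (-90)·a + 140·b = +0.51
Eliminate b (×140 and ×(-5), subtract): -17250·a = -8.650 → a = ∂h/∂x = +0.0005014
Back-substitute: b = ∂h/∂y = +0.003965.
|∇h| = √(0.0005014² + 0.003965²) = 0.003997
Seepage velocity v = K·i/n = 430.0 × 0.003997 / 0.33 = 5.208 ft/day.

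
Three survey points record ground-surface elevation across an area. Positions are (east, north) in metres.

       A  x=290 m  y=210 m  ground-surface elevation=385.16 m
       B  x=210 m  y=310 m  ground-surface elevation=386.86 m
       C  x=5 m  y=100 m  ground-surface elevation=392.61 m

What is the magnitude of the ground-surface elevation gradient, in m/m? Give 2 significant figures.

0.025 m/m

Three-point gradient (reference A): Δ to B = (-80, 100, +1.70), Δ to C = (-285, -110, +7.45).
∂z/∂x = -0.02499, ∂z/∂y = -0.002989 (det = 37300).
|∇f| = √(-0.02499² + -0.002989²) = 0.02517 m/m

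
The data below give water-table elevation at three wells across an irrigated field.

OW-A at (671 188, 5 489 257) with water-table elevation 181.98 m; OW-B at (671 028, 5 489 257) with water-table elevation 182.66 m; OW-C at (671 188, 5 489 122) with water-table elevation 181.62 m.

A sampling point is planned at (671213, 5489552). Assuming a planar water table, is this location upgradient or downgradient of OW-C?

upgradient

∂h/∂x = (182.66 − 181.98) / (671028 − 671188) = -0.004250
∂h/∂y = (181.62 − 181.98) / (5489122 − 5489257) = +0.002667
Head at (671213, 5489552) = 181.98 + (-0.004250)·(25) + (+0.002667)·(295) = 182.66 m.
That is higher than the 181.62 m at OW-C, so the point is upgradient.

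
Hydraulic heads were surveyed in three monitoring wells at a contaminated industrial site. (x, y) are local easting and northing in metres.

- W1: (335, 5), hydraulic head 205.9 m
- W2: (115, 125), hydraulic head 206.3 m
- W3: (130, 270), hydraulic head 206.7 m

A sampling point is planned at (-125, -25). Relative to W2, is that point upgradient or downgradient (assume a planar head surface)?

downgradient

Taking W1 as reference: W2−W1 = (-220, 120, +0.4); W3−W1 = (-205, 265, +0.8).
Solve a·Δx + b·Δy = Δh: det = (-220)·265 − (-205)·120 = -33700.
∂h/∂x = [(+0.4)·265 − (+0.8)·120] / -33700 = -0.0002967
∂h/∂y = [(-220)·(+0.8) − (-205)·(+0.4)] / -33700 = +0.002789
Head at (-125, -25) = 205.9 + (-0.0002967)·(-460) + (+0.002789)·(-30) = 205.95 m.
That is lower than the 206.3 m at W2, so the point is downgradient.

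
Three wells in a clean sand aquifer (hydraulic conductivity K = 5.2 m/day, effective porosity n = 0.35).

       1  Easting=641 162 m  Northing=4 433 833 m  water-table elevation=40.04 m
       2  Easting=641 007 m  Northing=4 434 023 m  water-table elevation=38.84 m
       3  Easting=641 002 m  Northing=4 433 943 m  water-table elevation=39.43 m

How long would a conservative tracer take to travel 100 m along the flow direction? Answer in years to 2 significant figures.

Three-point gradient (reference 1): Δ to 2 = (-155, 190, -1.20), Δ to 3 = (-160, 110, -0.61).
∂h/∂x = -0.001206, ∂h/∂y = -0.007300 (det = 13350).
|∇h| = √(-0.001206² + -0.007300²) = 0.007399
Seepage velocity v = K·i/n = 5.2 × 0.007399 / 0.35 = 0.1099 m/day.
t = 100 / 0.1099 = 909.9 days = 2.49 years.

2.5 years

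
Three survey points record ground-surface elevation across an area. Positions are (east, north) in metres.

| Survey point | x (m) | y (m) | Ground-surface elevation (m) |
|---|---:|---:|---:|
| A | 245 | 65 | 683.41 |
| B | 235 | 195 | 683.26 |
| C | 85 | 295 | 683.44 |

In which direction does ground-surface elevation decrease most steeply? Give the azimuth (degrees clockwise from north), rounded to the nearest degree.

Differences from A: to B (Δx, Δy, Δh) = (-10, 130, -0.15); to C = (-160, 230, +0.03).
Solve a·Δx + b·Δy = Δz: det = (-10)·230 − (-160)·130 = 18500.
∂z/∂x = [(-0.15)·230 − (+0.03)·130] / 18500 = -0.002076
∂z/∂y = [(-10)·(+0.03) − (-160)·(-0.15)] / 18500 = -0.001314
Steepest decrease is along −∇f: components (+0.002076 E, +0.001314 N).
Azimuth = atan2(+0.002076, +0.001314) = 57.7° ≈ 058°.

058°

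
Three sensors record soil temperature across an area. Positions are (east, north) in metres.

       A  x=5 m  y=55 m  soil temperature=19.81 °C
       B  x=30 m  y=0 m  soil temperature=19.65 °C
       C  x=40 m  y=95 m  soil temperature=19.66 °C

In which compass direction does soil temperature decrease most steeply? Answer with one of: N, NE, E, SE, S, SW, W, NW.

Taking A as reference: B−A = (25, -55, -0.16); C−A = (35, 40, -0.15).
Determinant of the coordinate differences = 25·40 − 35·(-55) = 2925.
∂T/∂x = [(-0.16)·40 − (-0.15)·(-55)] / 2925 = -0.005009
∂T/∂y = [25·(-0.15) − 35·(-0.16)] / 2925 = +0.0006325
Steepest decrease is along −∇f = (+0.005009 E, -0.0006325 N) → east.

E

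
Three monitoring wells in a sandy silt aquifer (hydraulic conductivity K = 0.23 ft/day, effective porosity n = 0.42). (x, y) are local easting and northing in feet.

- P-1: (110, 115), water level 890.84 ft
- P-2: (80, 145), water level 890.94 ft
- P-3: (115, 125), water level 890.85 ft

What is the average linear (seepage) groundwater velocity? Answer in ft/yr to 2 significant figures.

0.47 ft/yr

Differences from P-1: to P-2 (Δx, Δy, Δh) = (-30, 30, +0.10); to P-3 = (5, 10, +0.01).
Determinant of the coordinate differences = (-30)·10 − 5·30 = -450.
∂h/∂x = [(+0.10)·10 − (+0.01)·30] / -450 = -0.001556
∂h/∂y = [(-30)·(+0.01) − 5·(+0.10)] / -450 = +0.001778
|∇h| = √(-0.001556² + 0.001778²) = 0.002363
Seepage velocity v = K·i/n = 0.23 × 0.002363 / 0.42 = 0.001294 ft/day = 0.4726 ft/yr.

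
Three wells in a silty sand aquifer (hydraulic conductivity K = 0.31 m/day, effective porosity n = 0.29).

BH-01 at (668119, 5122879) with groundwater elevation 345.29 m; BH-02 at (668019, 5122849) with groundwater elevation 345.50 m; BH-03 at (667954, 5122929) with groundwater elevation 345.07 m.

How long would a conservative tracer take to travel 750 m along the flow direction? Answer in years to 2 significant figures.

With h = a·x + b·y + c and BH-01 as origin, the differences give:
  (-100)·a + (-30)·b = +0.21
  (-165)·a + 50·b = -0.22
Eliminate b (×50 and ×(-30), subtract): -9950·a = 3.900 → a = ∂h/∂x = -0.0003920
Back-substitute: b = ∂h/∂y = -0.005693.
|∇h| = √(-0.0003920² + -0.005693²) = 0.005706
Seepage velocity v = K·i/n = 0.31 × 0.005706 / 0.29 = 0.0061 m/day.
t = 750 / 0.0061 = 1.23e+05 days = 337 years.

340 years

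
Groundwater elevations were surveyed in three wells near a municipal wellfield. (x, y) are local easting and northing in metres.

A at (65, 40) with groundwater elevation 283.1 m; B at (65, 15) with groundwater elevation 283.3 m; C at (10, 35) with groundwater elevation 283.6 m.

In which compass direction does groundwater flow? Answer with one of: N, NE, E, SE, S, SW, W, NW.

NE

With h = a·x + b·y + c and A as origin, the differences give:
  0·a + (-25)·b = +0.2
  (-55)·a + (-5)·b = +0.5
Eliminate b (×(-5) and ×(-25), subtract): -1375·a = 11.50 → a = ∂h/∂x = -0.008364
Back-substitute: b = ∂h/∂y = -0.008000.
Flow = −∇h = (+0.008364 east, +0.008000 north), which points northeast.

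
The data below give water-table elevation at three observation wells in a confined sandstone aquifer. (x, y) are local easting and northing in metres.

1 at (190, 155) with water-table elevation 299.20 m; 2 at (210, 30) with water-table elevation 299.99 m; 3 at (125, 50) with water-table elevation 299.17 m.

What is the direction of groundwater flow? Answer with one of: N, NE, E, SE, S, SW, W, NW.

NW

Differences from 1: to 2 (Δx, Δy, Δh) = (20, -125, +0.79); to 3 = (-65, -105, -0.03).
Determinant of the coordinate differences = 20·(-105) − (-65)·(-125) = -10225.
∂h/∂x = [(+0.79)·(-105) − (-0.03)·(-125)] / -10225 = +0.008479
∂h/∂y = [20·(-0.03) − (-65)·(+0.79)] / -10225 = -0.004963
Flow = −∇h = (-0.008479 east, +0.004963 north), which points northwest.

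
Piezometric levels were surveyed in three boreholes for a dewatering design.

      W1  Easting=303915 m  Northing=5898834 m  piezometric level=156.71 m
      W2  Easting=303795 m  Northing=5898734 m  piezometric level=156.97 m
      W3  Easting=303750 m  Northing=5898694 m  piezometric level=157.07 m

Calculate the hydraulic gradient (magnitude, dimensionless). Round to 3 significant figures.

With h = a·x + b·y + c and W1 as origin, the differences give:
  (-120)·a + (-100)·b = +0.26
  (-165)·a + (-140)·b = +0.36
Eliminate b (×(-140) and ×(-100), subtract): 300·a = -0.400 → a = ∂h/∂x = -0.001333
Back-substitute: b = ∂h/∂y = -0.0010000.
|∇h| = √(-0.001333² + -0.0010000²) = 0.001666

0.00167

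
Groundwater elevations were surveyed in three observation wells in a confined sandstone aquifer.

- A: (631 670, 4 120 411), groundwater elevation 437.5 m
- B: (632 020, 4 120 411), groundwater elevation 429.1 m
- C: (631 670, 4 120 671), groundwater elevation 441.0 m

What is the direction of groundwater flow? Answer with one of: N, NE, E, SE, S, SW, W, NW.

∂h/∂x = (429.1 − 437.5) / (632020 − 631670) = -0.02400
∂h/∂y = (441.0 − 437.5) / (4120671 − 4120411) = +0.01346
Flow = −∇h = (+0.02400 east, -0.01346 north), which points southeast.

SE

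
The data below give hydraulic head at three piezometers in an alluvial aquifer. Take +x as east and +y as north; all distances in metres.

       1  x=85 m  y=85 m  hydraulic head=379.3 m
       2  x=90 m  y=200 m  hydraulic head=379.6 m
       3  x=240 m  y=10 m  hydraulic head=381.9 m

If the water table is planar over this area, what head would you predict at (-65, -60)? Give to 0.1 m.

Three-point gradient (reference 1): Δ to 2 = (5, 115, +0.3), Δ to 3 = (155, -75, +2.6).
∂h/∂x = +0.01766, ∂h/∂y = +0.001841 (det = -18200).
h(-65, -60) = 379.3 + (+0.01766)·(-150) + (+0.001841)·(-145) = 379.3 -2.650 -0.267 = 376.383 m.

376.4 m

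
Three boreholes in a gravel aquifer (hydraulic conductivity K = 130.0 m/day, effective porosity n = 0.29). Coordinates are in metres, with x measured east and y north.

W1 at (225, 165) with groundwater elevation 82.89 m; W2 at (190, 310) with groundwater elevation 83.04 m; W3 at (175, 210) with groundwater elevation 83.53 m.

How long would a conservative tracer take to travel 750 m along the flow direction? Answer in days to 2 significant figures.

Three-point gradient (reference W1): Δ to W2 = (-35, 145, +0.15), Δ to W3 = (-50, 45, +0.64).
∂h/∂x = -0.01516, ∂h/∂y = -0.002626 (det = 5675).
|∇h| = √(-0.01516² + -0.002626²) = 0.01539
Seepage velocity v = K·i/n = 130.0 × 0.01539 / 0.29 = 6.899 m/day.
t = 750 / 6.899 = 108.7 days.

110 days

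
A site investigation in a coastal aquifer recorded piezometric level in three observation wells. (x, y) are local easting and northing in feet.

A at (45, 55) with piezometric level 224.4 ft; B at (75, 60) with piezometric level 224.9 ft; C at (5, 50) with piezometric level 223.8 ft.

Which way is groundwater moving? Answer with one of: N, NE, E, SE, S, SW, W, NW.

Differences from A: to B (Δx, Δy, Δh) = (30, 5, +0.5); to C = (-40, -5, -0.6).
Determinant of the coordinate differences = 30·(-5) − (-40)·5 = 50.
∂h/∂x = [(+0.5)·(-5) − (-0.6)·5] / 50 = +0.010000
∂h/∂y = [30·(-0.6) − (-40)·(+0.5)] / 50 = +0.04000
Flow = −∇h = (-0.010000 east, -0.04000 north), which points south.

S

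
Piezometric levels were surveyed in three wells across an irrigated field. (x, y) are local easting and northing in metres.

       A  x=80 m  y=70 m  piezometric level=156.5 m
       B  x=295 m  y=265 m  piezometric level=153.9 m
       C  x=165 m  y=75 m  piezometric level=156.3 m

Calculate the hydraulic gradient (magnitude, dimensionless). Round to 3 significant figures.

0.0116

Taking A as reference: B−A = (215, 195, -2.6); C−A = (85, 5, -0.2).
Solve a·Δx + b·Δy = Δh: det = 215·5 − 85·195 = -15500.
∂h/∂x = [(-2.6)·5 − (-0.2)·195] / -15500 = -0.001677
∂h/∂y = [215·(-0.2) − 85·(-2.6)] / -15500 = -0.01148
|∇h| = √(-0.001677² + -0.01148²) = 0.0116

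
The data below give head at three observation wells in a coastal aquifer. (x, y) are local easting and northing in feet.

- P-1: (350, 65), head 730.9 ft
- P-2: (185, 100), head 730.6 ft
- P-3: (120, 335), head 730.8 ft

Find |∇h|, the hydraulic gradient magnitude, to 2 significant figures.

0.0026

With h = a·x + b·y + c and P-1 as origin, the differences give:
  (-165)·a + 35·b = -0.3
  (-230)·a + 270·b = -0.1
Eliminate b (×270 and ×35, subtract): -36500·a = -77.50 → a = ∂h/∂x = +0.002123
Back-substitute: b = ∂h/∂y = +0.001438.
|∇h| = √(0.002123² + 0.001438²) = 0.002564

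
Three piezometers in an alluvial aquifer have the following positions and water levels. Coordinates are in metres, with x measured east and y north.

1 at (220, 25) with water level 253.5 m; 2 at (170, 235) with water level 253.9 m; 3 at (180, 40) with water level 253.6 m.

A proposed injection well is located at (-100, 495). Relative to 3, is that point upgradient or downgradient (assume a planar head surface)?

upgradient

Taking 1 as reference: 2−1 = (-50, 210, +0.4); 3−1 = (-40, 15, +0.1).
Determinant of the coordinate differences = (-50)·15 − (-40)·210 = 7650.
∂h/∂x = [(+0.4)·15 − (+0.1)·210] / 7650 = -0.001961
∂h/∂y = [(-50)·(+0.1) − (-40)·(+0.4)] / 7650 = +0.001438
Head at (-100, 495) = 253.5 + (-0.001961)·(-320) + (+0.001438)·(470) = 254.80 m.
That is higher than the 253.6 m at 3, so the point is upgradient.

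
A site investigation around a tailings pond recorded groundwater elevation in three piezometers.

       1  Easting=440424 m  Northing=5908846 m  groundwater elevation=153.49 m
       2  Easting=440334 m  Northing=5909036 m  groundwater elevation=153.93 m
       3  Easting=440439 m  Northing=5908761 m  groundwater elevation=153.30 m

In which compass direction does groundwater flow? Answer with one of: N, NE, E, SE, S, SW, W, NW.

Differences from 1: to 2 (Δx, Δy, Δh) = (-90, 190, +0.44); to 3 = (15, -85, -0.19).
Determinant of the coordinate differences = (-90)·(-85) − 15·190 = 4800.
∂h/∂x = [(+0.44)·(-85) − (-0.19)·190] / 4800 = -0.0002708
∂h/∂y = [(-90)·(-0.19) − 15·(+0.44)] / 4800 = +0.002187
Flow = −∇h = (+0.0002708 east, -0.002187 north), which points south.

S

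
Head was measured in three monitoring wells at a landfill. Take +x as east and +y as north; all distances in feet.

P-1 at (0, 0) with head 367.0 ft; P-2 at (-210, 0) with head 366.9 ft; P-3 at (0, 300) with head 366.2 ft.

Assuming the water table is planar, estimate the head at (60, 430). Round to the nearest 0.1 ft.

∂h/∂x = (366.9 − 367.0) / (-210 − 0) = +0.0004762
∂h/∂y = (366.2 − 367.0) / (300 − 0) = -0.002667
h(60, 430) = 367.0 + (+0.0004762)·(60) + (-0.002667)·(430) = 367.0 +0.029 -1.147 = 365.882 ft.

365.9 ft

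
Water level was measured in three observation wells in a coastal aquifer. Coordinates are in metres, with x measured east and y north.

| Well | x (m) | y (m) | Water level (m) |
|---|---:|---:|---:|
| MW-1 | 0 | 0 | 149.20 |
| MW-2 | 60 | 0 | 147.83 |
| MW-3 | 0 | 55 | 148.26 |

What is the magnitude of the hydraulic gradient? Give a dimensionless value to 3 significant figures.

0.0285

∂h/∂x = (147.83 − 149.20) / (60 − 0) = -0.02283
∂h/∂y = (148.26 − 149.20) / (55 − 0) = -0.01709
|∇h| = √(-0.02283² + -0.01709²) = 0.02852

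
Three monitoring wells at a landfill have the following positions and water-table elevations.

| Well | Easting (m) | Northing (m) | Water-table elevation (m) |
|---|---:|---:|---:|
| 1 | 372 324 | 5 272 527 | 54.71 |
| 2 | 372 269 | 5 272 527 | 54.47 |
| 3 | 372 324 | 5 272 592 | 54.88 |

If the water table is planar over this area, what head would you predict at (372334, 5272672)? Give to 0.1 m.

55.1 m

∂h/∂x = (54.47 − 54.71) / (372269 − 372324) = +0.004364
∂h/∂y = (54.88 − 54.71) / (5272592 − 5272527) = +0.002615
h(372334, 5272672) = 54.71 + (+0.004364)·(10) + (+0.002615)·(145) = 54.71 +0.044 +0.379 = 55.133 m.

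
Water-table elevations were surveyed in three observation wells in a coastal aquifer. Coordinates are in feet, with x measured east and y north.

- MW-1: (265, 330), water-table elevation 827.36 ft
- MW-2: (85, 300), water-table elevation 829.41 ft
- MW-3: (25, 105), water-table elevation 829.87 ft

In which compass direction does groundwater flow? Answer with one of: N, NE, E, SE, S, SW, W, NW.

Taking MW-1 as reference: MW-2−MW-1 = (-180, -30, +2.05); MW-3−MW-1 = (-240, -225, +2.51).
Solve a·Δx + b·Δy = Δh: det = (-180)·(-225) − (-240)·(-30) = 33300.
∂h/∂x = [(+2.05)·(-225) − (+2.51)·(-30)] / 33300 = -0.01159
∂h/∂y = [(-180)·(+2.51) − (-240)·(+2.05)] / 33300 = +0.001207
Flow = −∇h = (+0.01159 east, -0.001207 north), which points east.

E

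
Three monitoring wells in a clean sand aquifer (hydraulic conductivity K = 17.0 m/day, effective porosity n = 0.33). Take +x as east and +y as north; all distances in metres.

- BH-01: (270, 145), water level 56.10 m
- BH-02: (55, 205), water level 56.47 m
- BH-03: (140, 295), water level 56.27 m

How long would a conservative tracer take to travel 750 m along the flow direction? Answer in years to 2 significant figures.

With h = a·x + b·y + c and BH-01 as origin, the differences give:
  (-215)·a + 60·b = +0.37
  (-130)·a + 150·b = +0.17
Eliminate b (×150 and ×60, subtract): -24450·a = 45.300 → a = ∂h/∂x = -0.001853
Back-substitute: b = ∂h/∂y = -0.0004724.
|∇h| = √(-0.001853² + -0.0004724²) = 0.001912
Seepage velocity v = K·i/n = 17.0 × 0.001912 / 0.33 = 0.0985 m/day.
t = 750 / 0.0985 = 7614 days = 20.8 years.

21 years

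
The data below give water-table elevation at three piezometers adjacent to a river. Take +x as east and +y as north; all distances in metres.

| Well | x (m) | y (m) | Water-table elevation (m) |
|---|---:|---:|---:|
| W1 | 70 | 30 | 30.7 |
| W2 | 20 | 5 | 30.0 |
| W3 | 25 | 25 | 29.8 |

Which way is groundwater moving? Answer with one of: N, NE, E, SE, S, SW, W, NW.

NW

Differences from W1: to W2 (Δx, Δy, Δh) = (-50, -25, -0.7); to W3 = (-45, -5, -0.9).
Determinant of the coordinate differences = (-50)·(-5) − (-45)·(-25) = -875.
∂h/∂x = [(-0.7)·(-5) − (-0.9)·(-25)] / -875 = +0.02171
∂h/∂y = [(-50)·(-0.9) − (-45)·(-0.7)] / -875 = -0.01543
Flow = −∇h = (-0.02171 east, +0.01543 north), which points northwest.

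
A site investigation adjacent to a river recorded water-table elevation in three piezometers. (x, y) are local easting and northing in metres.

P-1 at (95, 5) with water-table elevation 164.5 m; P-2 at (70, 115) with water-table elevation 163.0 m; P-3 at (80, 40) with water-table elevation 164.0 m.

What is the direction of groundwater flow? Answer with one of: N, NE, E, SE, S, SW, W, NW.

N

Differences from P-1: to P-2 (Δx, Δy, Δh) = (-25, 110, -1.5); to P-3 = (-15, 35, -0.5).
Determinant of the coordinate differences = (-25)·35 − (-15)·110 = 775.
∂h/∂x = [(-1.5)·35 − (-0.5)·110] / 775 = +0.003226
∂h/∂y = [(-25)·(-0.5) − (-15)·(-1.5)] / 775 = -0.01290
Flow = −∇h = (-0.003226 east, +0.01290 north), which points north.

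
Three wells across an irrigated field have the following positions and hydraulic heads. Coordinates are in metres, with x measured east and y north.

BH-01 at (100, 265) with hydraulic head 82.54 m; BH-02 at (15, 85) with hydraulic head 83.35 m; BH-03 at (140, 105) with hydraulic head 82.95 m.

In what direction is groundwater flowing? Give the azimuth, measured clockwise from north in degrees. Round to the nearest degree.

Differences from BH-01: to BH-02 (Δx, Δy, Δh) = (-85, -180, +0.81); to BH-03 = (40, -160, +0.41).
Determinant of the coordinate differences = (-85)·(-160) − 40·(-180) = 20800.
∂h/∂x = [(+0.81)·(-160) − (+0.41)·(-180)] / 20800 = -0.002683
∂h/∂y = [(-85)·(+0.41) − 40·(+0.81)] / 20800 = -0.003233
Flow direction (−∇h) has components (+0.002683 E, +0.003233 N).
Azimuth = atan2(E, N) = atan2(+0.002683, +0.003233) = 39.7° ≈ 040°.

040°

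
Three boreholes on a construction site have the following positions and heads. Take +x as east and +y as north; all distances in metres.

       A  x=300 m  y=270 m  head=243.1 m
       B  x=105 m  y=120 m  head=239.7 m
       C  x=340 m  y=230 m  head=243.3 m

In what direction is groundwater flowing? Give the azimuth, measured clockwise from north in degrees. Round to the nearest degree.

240°

With h = a·x + b·y + c and A as origin, the differences give:
  (-195)·a + (-150)·b = -3.4
  40·a + (-40)·b = +0.2
Eliminate b (×(-40) and ×(-150), subtract): 13800·a = 166.00 → a = ∂h/∂x = +0.01203
Back-substitute: b = ∂h/∂y = +0.007029.
Flow direction (−∇h) has components (-0.01203 E, -0.007029 N).
Azimuth = atan2(E, N) = atan2(-0.01203, -0.007029) = 239.7° ≈ 240°.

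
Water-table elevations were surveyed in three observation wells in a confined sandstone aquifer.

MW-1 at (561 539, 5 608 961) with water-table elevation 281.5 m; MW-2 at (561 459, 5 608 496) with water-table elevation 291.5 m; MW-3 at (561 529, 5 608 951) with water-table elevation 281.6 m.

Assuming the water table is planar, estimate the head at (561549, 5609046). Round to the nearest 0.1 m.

Differences from MW-1: to MW-2 (Δx, Δy, Δh) = (-80, -465, +10.0); to MW-3 = (-10, -10, +0.1).
Solve a·Δx + b·Δy = Δh: det = (-80)·(-10) − (-10)·(-465) = -3850.
∂h/∂x = [(+10.0)·(-10) − (+0.1)·(-465)] / -3850 = +0.01390
∂h/∂y = [(-80)·(+0.1) − (-10)·(+10.0)] / -3850 = -0.02390
h(561549, 5609046) = 281.5 + (+0.01390)·(10) + (-0.02390)·(85) = 281.5 +0.139 -2.031 = 279.608 m.

279.6 m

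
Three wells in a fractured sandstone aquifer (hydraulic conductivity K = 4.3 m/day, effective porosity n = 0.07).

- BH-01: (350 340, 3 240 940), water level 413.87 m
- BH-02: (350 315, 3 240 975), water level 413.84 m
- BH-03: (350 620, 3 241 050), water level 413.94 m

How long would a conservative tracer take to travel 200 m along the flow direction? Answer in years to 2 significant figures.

Differences from BH-01: to BH-02 (Δx, Δy, Δh) = (-25, 35, -0.03); to BH-03 = (280, 110, +0.07).
Solve a·Δx + b·Δy = Δh: det = (-25)·110 − 280·35 = -12550.
∂h/∂x = [(-0.03)·110 − (+0.07)·35] / -12550 = +0.0004582
∂h/∂y = [(-25)·(+0.07) − 280·(-0.03)] / -12550 = -0.0005299
|∇h| = √(0.0004582² + -0.0005299²) = 0.0007005
Seepage velocity v = K·i/n = 4.3 × 0.0007005 / 0.07 = 0.04303 m/day.
t = 200 / 0.04303 = 4648 days = 12.7 years.

13 years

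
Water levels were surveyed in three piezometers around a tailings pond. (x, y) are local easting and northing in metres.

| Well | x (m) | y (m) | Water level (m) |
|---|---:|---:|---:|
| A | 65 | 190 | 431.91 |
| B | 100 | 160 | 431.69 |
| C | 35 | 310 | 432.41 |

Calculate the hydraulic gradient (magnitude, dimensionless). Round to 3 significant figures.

0.00478

Differences from A: to B (Δx, Δy, Δh) = (35, -30, -0.22); to C = (-30, 120, +0.50).
Determinant of the coordinate differences = 35·120 − (-30)·(-30) = 3300.
∂h/∂x = [(-0.22)·120 − (+0.50)·(-30)] / 3300 = -0.003455
∂h/∂y = [35·(+0.50) − (-30)·(-0.22)] / 3300 = +0.003303
|∇h| = √(-0.003455² + 0.003303²) = 0.00478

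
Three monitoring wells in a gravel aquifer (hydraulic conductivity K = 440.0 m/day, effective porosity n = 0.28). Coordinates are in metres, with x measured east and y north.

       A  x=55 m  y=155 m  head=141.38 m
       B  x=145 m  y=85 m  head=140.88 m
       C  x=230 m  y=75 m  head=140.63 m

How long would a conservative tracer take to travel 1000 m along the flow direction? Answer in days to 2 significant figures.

Three-point gradient (reference A): Δ to B = (90, -70, -0.50), Δ to C = (175, -80, -0.75).
∂h/∂x = -0.002475, ∂h/∂y = +0.003960 (det = 5050).
|∇h| = √(-0.002475² + 0.003960²) = 0.00467
Seepage velocity v = K·i/n = 440.0 × 0.00467 / 0.28 = 7.339 m/day.
t = 1000 / 7.339 = 136.3 days.

140 days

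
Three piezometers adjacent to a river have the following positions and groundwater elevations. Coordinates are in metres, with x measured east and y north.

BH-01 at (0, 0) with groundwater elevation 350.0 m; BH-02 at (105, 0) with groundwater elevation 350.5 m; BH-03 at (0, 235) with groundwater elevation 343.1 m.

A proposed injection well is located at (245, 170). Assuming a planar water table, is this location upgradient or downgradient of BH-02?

downgradient

∂h/∂x = (350.5 − 350.0) / (105 − 0) = +0.004762
∂h/∂y = (343.1 − 350.0) / (235 − 0) = -0.02936
Head at (245, 170) = 350.0 + (+0.004762)·(245) + (-0.02936)·(170) = 346.18 m.
That is lower than the 350.5 m at BH-02, so the point is downgradient.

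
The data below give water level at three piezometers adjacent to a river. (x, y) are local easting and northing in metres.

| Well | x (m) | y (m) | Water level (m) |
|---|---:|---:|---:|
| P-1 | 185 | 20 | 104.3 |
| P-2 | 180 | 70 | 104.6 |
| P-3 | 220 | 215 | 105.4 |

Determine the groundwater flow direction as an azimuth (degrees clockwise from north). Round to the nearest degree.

168°

With h = a·x + b·y + c and P-1 as origin, the differences give:
  (-5)·a + 50·b = +0.3
  35·a + 195·b = +1.1
Eliminate b (×195 and ×50, subtract): -2725·a = 3.50 → a = ∂h/∂x = -0.001284
Back-substitute: b = ∂h/∂y = +0.005872.
Flow direction (−∇h) has components (+0.001284 E, -0.005872 N).
Azimuth = atan2(E, N) = atan2(+0.001284, -0.005872) = 167.7° ≈ 168°.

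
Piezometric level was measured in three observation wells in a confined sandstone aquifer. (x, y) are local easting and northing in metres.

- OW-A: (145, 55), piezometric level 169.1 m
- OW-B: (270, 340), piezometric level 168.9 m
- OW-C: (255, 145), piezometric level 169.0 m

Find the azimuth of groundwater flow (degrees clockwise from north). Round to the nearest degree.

With h = a·x + b·y + c and OW-A as origin, the differences give:
  125·a + 285·b = -0.2
  110·a + 90·b = -0.1
Eliminate b (×90 and ×285, subtract): -20100·a = 10.50 → a = ∂h/∂x = -0.0005224
Back-substitute: b = ∂h/∂y = -0.0004726.
Flow direction (−∇h) has components (+0.0005224 E, +0.0004726 N).
Azimuth = atan2(E, N) = atan2(+0.0005224, +0.0004726) = 47.9° ≈ 048°.

048°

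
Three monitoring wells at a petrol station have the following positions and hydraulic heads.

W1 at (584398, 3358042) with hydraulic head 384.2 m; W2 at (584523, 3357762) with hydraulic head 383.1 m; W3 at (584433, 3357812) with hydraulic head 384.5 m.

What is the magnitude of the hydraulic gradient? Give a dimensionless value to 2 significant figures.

With h = a·x + b·y + c and W1 as origin, the differences give:
  125·a + (-280)·b = -1.1
  35·a + (-230)·b = +0.3
Eliminate b (×(-230) and ×(-280), subtract): -18950·a = 337.00 → a = ∂h/∂x = -0.01778
Back-substitute: b = ∂h/∂y = -0.004011.
|∇h| = √(-0.01778² + -0.004011²) = 0.01823

0.018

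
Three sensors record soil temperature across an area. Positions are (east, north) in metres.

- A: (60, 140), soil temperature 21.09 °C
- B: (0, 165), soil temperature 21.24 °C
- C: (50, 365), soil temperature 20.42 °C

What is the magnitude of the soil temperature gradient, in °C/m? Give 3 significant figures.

Differences from A: to B (Δx, Δy, Δh) = (-60, 25, +0.15); to C = (-10, 225, -0.67).
Solve a·Δx + b·Δy = ΔT: det = (-60)·225 − (-10)·25 = -13250.
∂T/∂x = [(+0.15)·225 − (-0.67)·25] / -13250 = -0.003811
∂T/∂y = [(-60)·(-0.67) − (-10)·(+0.15)] / -13250 = -0.003147
|∇f| = √(-0.003811² + -0.003147²) = 0.004942 °C/m

0.00494 °C/m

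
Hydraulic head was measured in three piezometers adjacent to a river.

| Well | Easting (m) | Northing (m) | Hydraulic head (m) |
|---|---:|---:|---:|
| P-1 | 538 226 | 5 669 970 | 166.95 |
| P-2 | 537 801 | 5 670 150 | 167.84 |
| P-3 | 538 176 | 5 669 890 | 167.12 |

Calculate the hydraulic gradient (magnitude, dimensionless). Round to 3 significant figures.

With h = a·x + b·y + c and P-1 as origin, the differences give:
  (-425)·a + 180·b = +0.89
  (-50)·a + (-80)·b = +0.17
Eliminate b (×(-80) and ×180, subtract): 43000·a = -101.800 → a = ∂h/∂x = -0.002367
Back-substitute: b = ∂h/∂y = -0.0006453.
|∇h| = √(-0.002367² + -0.0006453²) = 0.002453

0.00245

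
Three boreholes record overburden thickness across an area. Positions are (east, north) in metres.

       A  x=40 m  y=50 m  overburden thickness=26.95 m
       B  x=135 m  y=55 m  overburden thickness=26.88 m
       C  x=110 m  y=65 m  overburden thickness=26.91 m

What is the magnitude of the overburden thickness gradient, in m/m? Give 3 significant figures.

With d = a·x + b·y + c and A as origin, the differences give:
  95·a + 5·b = -0.07
  70·a + 15·b = -0.04
Eliminate b (×15 and ×5, subtract): 1075·a = -0.850 → a = ∂d/∂x = -0.0007907
Back-substitute: b = ∂d/∂y = +0.001023.
|∇f| = √(-0.0007907² + 0.001023²) = 0.001293 m/m

0.00129 m/m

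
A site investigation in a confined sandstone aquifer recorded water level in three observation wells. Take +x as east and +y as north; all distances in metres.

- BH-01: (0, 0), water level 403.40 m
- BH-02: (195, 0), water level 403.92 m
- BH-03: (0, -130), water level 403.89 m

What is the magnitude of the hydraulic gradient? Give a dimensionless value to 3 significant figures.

∂h/∂x = (403.92 − 403.40) / (195 − 0) = +0.002667
∂h/∂y = (403.89 − 403.40) / (-130 − 0) = -0.003769
|∇h| = √(0.002667² + -0.003769²) = 0.004617

0.00462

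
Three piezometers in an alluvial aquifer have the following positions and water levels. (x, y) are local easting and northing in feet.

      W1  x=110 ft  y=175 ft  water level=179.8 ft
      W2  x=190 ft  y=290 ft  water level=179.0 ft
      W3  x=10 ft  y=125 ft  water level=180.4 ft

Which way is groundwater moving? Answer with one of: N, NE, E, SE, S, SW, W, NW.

With h = a·x + b·y + c and W1 as origin, the differences give:
  80·a + 115·b = -0.8
  (-100)·a + (-50)·b = +0.6
Eliminate b (×(-50) and ×115, subtract): 7500·a = -29.00 → a = ∂h/∂x = -0.003867
Back-substitute: b = ∂h/∂y = -0.004267.
Flow = −∇h = (+0.003867 east, +0.004267 north), which points northeast.

NE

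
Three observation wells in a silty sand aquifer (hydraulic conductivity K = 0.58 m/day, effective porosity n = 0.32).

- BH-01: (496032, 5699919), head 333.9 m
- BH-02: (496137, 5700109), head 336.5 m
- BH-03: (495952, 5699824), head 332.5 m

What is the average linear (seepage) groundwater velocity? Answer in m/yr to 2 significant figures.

With h = a·x + b·y + c and BH-01 as origin, the differences give:
  105·a + 190·b = +2.6
  (-80)·a + (-95)·b = -1.4
Eliminate b (×(-95) and ×190, subtract): 5225·a = 19.00 → a = ∂h/∂x = +0.003636
Back-substitute: b = ∂h/∂y = +0.01167.
|∇h| = √(0.003636² + 0.01167²) = 0.01222
Seepage velocity v = K·i/n = 0.58 × 0.01222 / 0.32 = 0.02215 m/day = 8.09 m/yr.

8.1 m/yr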